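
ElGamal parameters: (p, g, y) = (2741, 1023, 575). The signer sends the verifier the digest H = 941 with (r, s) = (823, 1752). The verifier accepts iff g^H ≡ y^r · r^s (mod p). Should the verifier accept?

reject

Left side g^H mod p:
1023^941 mod 2741 = 2491
Right side y^r · r^s mod p:
575^823 mod 2741 = 973
823^1752 mod 2741 = 1764
973·1764 = 1716372 ≡ 506 (mod 2741)
2491 ≠ 506, so verification fails.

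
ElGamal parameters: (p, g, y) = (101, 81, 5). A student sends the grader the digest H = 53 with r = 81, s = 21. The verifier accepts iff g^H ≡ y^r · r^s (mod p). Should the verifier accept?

reject

Left side g^H mod p:
81^2 = 6561 ≡ 97
81^4 ≡ 97^2 = 9409 ≡ 16
81^8 ≡ 16^2 = 256 ≡ 54
81^16 ≡ 54^2 = 2916 ≡ 88
81^32 ≡ 88^2 = 7744 ≡ 68
53 = 32 + 16 + 4 + 1, so 81^53 ≡ 68·88·16·81 ≡ 80 (mod 101)
Right side y^r · r^s mod p:
5^2 = 25
5^4 ≡ 25^2 = 625 ≡ 19
5^8 ≡ 19^2 = 361 ≡ 58
5^16 ≡ 58^2 = 3364 ≡ 31
5^32 ≡ 31^2 = 961 ≡ 52
5^64 ≡ 52^2 = 2704 ≡ 78
81 = 64 + 16 + 1, so 5^81 ≡ 78·31·5 ≡ 71 (mod 101)
81^2 = 6561 ≡ 97
81^4 ≡ 97^2 = 9409 ≡ 16
81^8 ≡ 16^2 = 256 ≡ 54
81^16 ≡ 54^2 = 2916 ≡ 88
21 = 16 + 4 + 1, so 81^21 ≡ 88·16·81 ≡ 19 (mod 101)
71·19 = 1349 ≡ 36 (mod 101)
80 ≠ 36, so verification fails.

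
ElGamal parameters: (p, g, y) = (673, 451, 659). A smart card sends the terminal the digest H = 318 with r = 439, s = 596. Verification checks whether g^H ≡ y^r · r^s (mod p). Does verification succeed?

Left side g^H mod p:
Squares mod 673: 451^1≡451, 451^2≡155, 451^4≡470, 451^8≡156, 451^16≡108, 451^32≡223, 451^64≡600, 451^128≡618, 451^256≡333
318 = 256 + 32 + 16 + 8 + 4 + 2, so 451^318 ≡ 333·223·108·156·470·155 ≡ 95 (mod 673)
Right side y^r · r^s mod p:
Squares mod 673: 659^1≡659, 659^2≡196, 659^4≡55, 659^8≡333, 659^16≡517, 659^32≡108, 659^64≡223, 659^128≡600, 659^256≡618
439 = 256 + 128 + 32 + 16 + 4 + 2 + 1, so 659^439 ≡ 618·600·108·517·55·196·659 ≡ 637 (mod 673)
Squares mod 673: 439^1≡439, 439^2≡243, 439^4≡498, 439^8≡340, 439^16≡517, 439^32≡108, 439^64≡223, 439^128≡600, 439^256≡618, 439^512≡333
596 = 512 + 64 + 16 + 4, so 439^596 ≡ 333·223·517·498 ≡ 203 (mod 673)
637·203 = 129311 ≡ 95 (mod 673)
95 ≡ 95 (mod 673), so the signature is genuine.

passes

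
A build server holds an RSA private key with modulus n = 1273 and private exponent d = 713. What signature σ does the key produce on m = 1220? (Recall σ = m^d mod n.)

Squares mod 1273: m^1≡1220, m^2≡263, m^4≡427, m^8≡290, m^16≡82, m^32≡359, m^64≡308, m^128≡662, m^256≡332, m^512≡746
713 = 512 + 128 + 64 + 8 + 1, so m^713 ≡ 746·662·308·290·1220 ≡ 643 (mod 1273)

643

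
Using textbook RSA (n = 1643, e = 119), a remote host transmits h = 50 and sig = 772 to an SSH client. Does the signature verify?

sig^2 ≡ 772^2 = 595984 ≡ 1218
sig^4 ≡ 1218^2 = 1483524 ≡ 1538
sig^8 ≡ 1538^2 = 2365444 ≡ 1167
sig^16 ≡ 1167^2 = 1361889 ≡ 1485
sig^32 ≡ 1485^2 = 2205225 ≡ 319
sig^64 ≡ 319^2 = 101761 ≡ 1538
119 = 64 + 32 + 16 + 4 + 2 + 1, so sig^119 ≡ 1538·319·1485·1538·1218·772 ≡ 1560 (mod 1643)
1560 ≠ 50, so verification fails.

does not verify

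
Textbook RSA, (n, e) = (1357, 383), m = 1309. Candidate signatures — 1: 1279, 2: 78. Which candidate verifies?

1

Candidate 1: 1279^383 mod 1357 = 1309
  → matches m = 1309
Candidate 2: 78^383 mod 1357 = 48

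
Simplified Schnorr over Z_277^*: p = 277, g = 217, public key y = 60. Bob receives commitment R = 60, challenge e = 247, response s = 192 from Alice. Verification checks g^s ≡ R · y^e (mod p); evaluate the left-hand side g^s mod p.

1

217^2 = 47089 ≡ 276
217^4 ≡ 276^2 = 76176 ≡ 1
217^8 ≡ 1^2 = 1
217^16 ≡ 1^2 = 1
217^32 ≡ 1^2 = 1
217^64 ≡ 1^2 = 1
217^128 ≡ 1^2 = 1
192 = 128 + 64, so 217^192 ≡ 1·1 ≡ 1 (mod 277)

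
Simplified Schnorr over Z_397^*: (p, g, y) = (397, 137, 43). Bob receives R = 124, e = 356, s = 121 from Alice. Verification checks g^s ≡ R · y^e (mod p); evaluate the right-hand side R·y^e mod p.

43^2 = 1849 ≡ 261
43^4 ≡ 261^2 = 68121 ≡ 234
43^8 ≡ 234^2 = 54756 ≡ 367
43^16 ≡ 367^2 = 134689 ≡ 106
43^32 ≡ 106^2 = 11236 ≡ 120
43^64 ≡ 120^2 = 14400 ≡ 108
43^128 ≡ 108^2 = 11664 ≡ 151
43^256 ≡ 151^2 = 22801 ≡ 172
356 = 256 + 64 + 32 + 4, so 43^356 ≡ 172·108·120·234 ≡ 147 (mod 397)
R · y^e ≡ 124·147 = 18228 ≡ 363 (mod 397)

363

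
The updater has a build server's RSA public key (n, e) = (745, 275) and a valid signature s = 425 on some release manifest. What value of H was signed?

Squares mod 745: s^1≡425, s^2≡335, s^4≡475, s^8≡635, s^16≡180, s^32≡365, s^64≡615, s^128≡510, s^256≡95
275 = 256 + 16 + 2 + 1, so s^275 ≡ 95·180·335·425 ≡ 180 (mod 745)

180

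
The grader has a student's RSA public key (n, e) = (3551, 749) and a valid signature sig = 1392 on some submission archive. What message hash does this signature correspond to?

sig^2 ≡ 1392^2 = 1937664 ≡ 2369
sig^4 ≡ 2369^2 = 5612161 ≡ 1581
sig^8 ≡ 1581^2 = 2499561 ≡ 3208
sig^16 ≡ 3208^2 = 10291264 ≡ 466
sig^32 ≡ 466^2 = 217156 ≡ 545
sig^64 ≡ 545^2 = 297025 ≡ 2292
sig^128 ≡ 2292^2 = 5253264 ≡ 1335
sig^256 ≡ 1335^2 = 1782225 ≡ 3174
sig^512 ≡ 3174^2 = 10074276 ≡ 89
749 = 512 + 128 + 64 + 32 + 8 + 4 + 1, so sig^749 ≡ 89·1335·2292·545·3208·1581·1392 ≡ 856 (mod 3551)

856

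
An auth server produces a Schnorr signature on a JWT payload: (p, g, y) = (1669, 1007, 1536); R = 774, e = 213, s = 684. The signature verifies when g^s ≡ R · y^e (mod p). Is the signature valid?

g^s mod p:
Squares mod 1669: 1007^1≡1007, 1007^2≡966, 1007^4≡185, 1007^8≡845, 1007^16≡1362, 1007^32≡785, 1007^64≡364, 1007^128≡645, 1007^256≡444, 1007^512≡194
684 = 512 + 128 + 32 + 8 + 4, so 1007^684 ≡ 194·645·785·845·185 ≡ 1288 (mod 1669)
R · y^e mod p:
Squares mod 1669: 1536^1≡1536, 1536^2≡999, 1536^4≡1608, 1536^8≡383, 1536^16≡1486, 1536^32≡109, 1536^64≡198, 1536^128≡817
213 = 128 + 64 + 16 + 4 + 1, so 1536^213 ≡ 817·198·1486·1608·1536 ≡ 627 (mod 1669)
774·627 = 485298 ≡ 1288 (mod 1669)
1288 ≡ 1288 (mod 1669); signature holds.

valid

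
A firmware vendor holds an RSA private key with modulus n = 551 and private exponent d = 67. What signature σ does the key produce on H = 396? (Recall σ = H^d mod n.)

H^67 mod 551 = 404

404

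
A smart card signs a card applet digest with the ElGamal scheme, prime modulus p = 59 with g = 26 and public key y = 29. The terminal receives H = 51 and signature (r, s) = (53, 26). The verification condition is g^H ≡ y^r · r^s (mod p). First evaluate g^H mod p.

26^2 = 676 ≡ 27
26^4 ≡ 27^2 = 729 ≡ 21
26^8 ≡ 21^2 = 441 ≡ 28
26^16 ≡ 28^2 = 784 ≡ 17
26^32 ≡ 17^2 = 289 ≡ 53
51 = 32 + 16 + 2 + 1, so 26^51 ≡ 53·17·27·26 ≡ 22 (mod 59)

22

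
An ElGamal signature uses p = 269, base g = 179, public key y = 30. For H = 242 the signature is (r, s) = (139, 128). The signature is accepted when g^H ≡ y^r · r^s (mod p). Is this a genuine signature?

genuine

Left side g^H mod p:
179^2 = 32041 ≡ 30
179^4 ≡ 30^2 = 900 ≡ 93
179^8 ≡ 93^2 = 8649 ≡ 41
179^16 ≡ 41^2 = 1681 ≡ 67
179^32 ≡ 67^2 = 4489 ≡ 185
179^64 ≡ 185^2 = 34225 ≡ 62
179^128 ≡ 62^2 = 3844 ≡ 78
242 = 128 + 64 + 32 + 16 + 2, so 179^242 ≡ 78·62·185·67·30 ≡ 255 (mod 269)
Right side y^r · r^s mod p:
30^2 = 900 ≡ 93
30^4 ≡ 93^2 = 8649 ≡ 41
30^8 ≡ 41^2 = 1681 ≡ 67
30^16 ≡ 67^2 = 4489 ≡ 185
30^32 ≡ 185^2 = 34225 ≡ 62
30^64 ≡ 62^2 = 3844 ≡ 78
30^128 ≡ 78^2 = 6084 ≡ 166
139 = 128 + 8 + 2 + 1, so 30^139 ≡ 166·67·93·30 ≡ 154 (mod 269)
139^2 = 19321 ≡ 222
139^4 ≡ 222^2 = 49284 ≡ 57
139^8 ≡ 57^2 = 3249 ≡ 21
139^16 ≡ 21^2 = 441 ≡ 172
139^32 ≡ 172^2 = 29584 ≡ 263
139^64 ≡ 263^2 = 69169 ≡ 36
139^128 ≡ 36^2 = 1296 ≡ 220
154·220 = 33880 ≡ 255 (mod 269)
255 ≡ 255 (mod 269), so the signature is genuine.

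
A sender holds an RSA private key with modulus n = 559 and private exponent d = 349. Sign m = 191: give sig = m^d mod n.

321

m^2 ≡ 191^2 = 36481 ≡ 146
m^4 ≡ 146^2 = 21316 ≡ 74
m^8 ≡ 74^2 = 5476 ≡ 445
m^16 ≡ 445^2 = 198025 ≡ 139
m^32 ≡ 139^2 = 19321 ≡ 315
m^64 ≡ 315^2 = 99225 ≡ 282
m^128 ≡ 282^2 = 79524 ≡ 146
m^256 ≡ 146^2 = 21316 ≡ 74
349 = 256 + 64 + 16 + 8 + 4 + 1, so m^349 ≡ 74·282·139·445·74·191 ≡ 321 (mod 559)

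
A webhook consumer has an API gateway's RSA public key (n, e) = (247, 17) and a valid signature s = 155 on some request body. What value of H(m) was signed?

s^2 ≡ 155^2 = 24025 ≡ 66
s^4 ≡ 66^2 = 4356 ≡ 157
s^8 ≡ 157^2 = 24649 ≡ 196
s^16 ≡ 196^2 = 38416 ≡ 131
17 = 16 + 1, so s^17 ≡ 131·155 ≡ 51 (mod 247)

51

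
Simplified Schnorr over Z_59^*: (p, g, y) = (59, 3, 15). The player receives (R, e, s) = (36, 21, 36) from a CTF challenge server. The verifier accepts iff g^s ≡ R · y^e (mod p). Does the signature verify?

verifies

g^s mod p:
3^2 = 9
3^4 ≡ 9^2 = 81 ≡ 22
3^8 ≡ 22^2 = 484 ≡ 12
3^16 ≡ 12^2 = 144 ≡ 26
3^32 ≡ 26^2 = 676 ≡ 27
36 = 32 + 4, so 3^36 ≡ 27·22 ≡ 4 (mod 59)
R · y^e mod p:
15^2 = 225 ≡ 48
15^4 ≡ 48^2 = 2304 ≡ 3
15^8 ≡ 3^2 = 9
15^16 ≡ 9^2 = 81 ≡ 22
21 = 16 + 4 + 1, so 15^21 ≡ 22·3·15 ≡ 46 (mod 59)
36·46 = 1656 ≡ 4 (mod 59)
4 ≡ 4 (mod 59); signature holds.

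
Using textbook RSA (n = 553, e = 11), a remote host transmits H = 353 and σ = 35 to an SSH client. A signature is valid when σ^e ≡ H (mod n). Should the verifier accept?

reject

σ^2 ≡ 35^2 = 1225 ≡ 119
σ^4 ≡ 119^2 = 14161 ≡ 336
σ^8 ≡ 336^2 = 112896 ≡ 84
11 = 8 + 2 + 1, so σ^11 ≡ 84·119·35 ≡ 364 (mod 553)
σ^11 mod 553 = 364, but H = 353.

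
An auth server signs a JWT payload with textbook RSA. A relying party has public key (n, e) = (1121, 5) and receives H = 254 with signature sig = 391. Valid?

Squares mod 1121: sig^1≡391, sig^2≡425, sig^4≡144
5 = 4 + 1, so sig^5 ≡ 144·391 ≡ 254 (mod 1121)
Since 254 equals the digest 254, verification succeeds.

yes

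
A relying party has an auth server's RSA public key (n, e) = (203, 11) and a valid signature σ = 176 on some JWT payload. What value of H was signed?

134

Squares mod 203: σ^1≡176, σ^2≡120, σ^4≡190, σ^8≡169
11 = 8 + 2 + 1, so σ^11 ≡ 169·120·176 ≡ 134 (mod 203)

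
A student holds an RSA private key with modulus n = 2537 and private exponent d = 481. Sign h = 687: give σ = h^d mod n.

h^2 ≡ 687^2 = 471969 ≡ 87
h^4 ≡ 87^2 = 7569 ≡ 2495
h^8 ≡ 2495^2 = 6225025 ≡ 1764
h^16 ≡ 1764^2 = 3111696 ≡ 1334
h^32 ≡ 1334^2 = 1779556 ≡ 1119
h^64 ≡ 1119^2 = 1252161 ≡ 1420
h^128 ≡ 1420^2 = 2016400 ≡ 2022
h^256 ≡ 2022^2 = 4088484 ≡ 1377
481 = 256 + 128 + 64 + 32 + 1, so h^481 ≡ 1377·2022·1420·1119·687 ≡ 601 (mod 2537)

601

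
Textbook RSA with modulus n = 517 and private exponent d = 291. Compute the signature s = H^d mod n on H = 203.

500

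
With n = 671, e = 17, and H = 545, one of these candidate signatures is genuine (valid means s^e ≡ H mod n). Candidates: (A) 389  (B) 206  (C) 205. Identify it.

Candidate A: Squares mod 671: 389^1≡389, 389^2≡346, 389^4≡278, 389^8≡119, 389^16≡70; 17 = 16 + 1, so 389^17 ≡ 70·389 ≡ 390 (mod 671)
Candidate B: Squares mod 671: 206^1≡206, 206^2≡163, 206^4≡400, 206^8≡302, 206^16≡619; 17 = 16 + 1, so 206^17 ≡ 619·206 ≡ 24 (mod 671)
Candidate C: Squares mod 671: 205^1≡205, 205^2≡423, 205^4≡443, 205^8≡317, 205^16≡510; 17 = 16 + 1, so 205^17 ≡ 510·205 ≡ 545 (mod 671)
  → matches H = 545

C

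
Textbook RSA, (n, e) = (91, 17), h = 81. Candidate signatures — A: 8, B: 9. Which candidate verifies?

Candidate A: 8^2 = 64; 8^4 ≡ 64^2 = 4096 ≡ 1; 8^8 ≡ 1^2 = 1; 8^16 ≡ 1^2 = 1; 17 = 16 + 1, so 8^17 ≡ 1·8 ≡ 8 (mod 91)
Candidate B: 9^2 = 81; 9^4 ≡ 81^2 = 6561 ≡ 9; 9^8 ≡ 9^2 = 81; 9^16 ≡ 81^2 = 6561 ≡ 9; 17 = 16 + 1, so 9^17 ≡ 9·9 ≡ 81 (mod 91)
  → matches h = 81

B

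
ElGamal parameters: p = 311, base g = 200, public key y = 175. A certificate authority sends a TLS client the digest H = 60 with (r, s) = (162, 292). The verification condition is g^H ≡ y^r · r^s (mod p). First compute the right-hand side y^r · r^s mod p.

243

175^162 mod 311 = 173
162^292 mod 311 = 5
y^r · r^s ≡ 173·5 = 865 ≡ 243 (mod 311)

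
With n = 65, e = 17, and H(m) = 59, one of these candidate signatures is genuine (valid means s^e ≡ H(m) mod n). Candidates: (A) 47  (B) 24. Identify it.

B

Candidate A: 47^2 = 2209 ≡ 64; 47^4 ≡ 64^2 = 4096 ≡ 1; 47^8 ≡ 1^2 = 1; 47^16 ≡ 1^2 = 1; 17 = 16 + 1, so 47^17 ≡ 1·47 ≡ 47 (mod 65)
Candidate B: 24^2 = 576 ≡ 56; 24^4 ≡ 56^2 = 3136 ≡ 16; 24^8 ≡ 16^2 = 256 ≡ 61; 24^16 ≡ 61^2 = 3721 ≡ 16; 17 = 16 + 1, so 24^17 ≡ 16·24 ≡ 59 (mod 65)
  → matches H(m) = 59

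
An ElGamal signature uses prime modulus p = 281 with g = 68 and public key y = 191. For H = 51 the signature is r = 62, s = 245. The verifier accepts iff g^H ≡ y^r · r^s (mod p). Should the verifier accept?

accept

Left side g^H mod p:
Squares mod 281: 68^1≡68, 68^2≡128, 68^4≡86, 68^8≡90, 68^16≡232, 68^32≡153
51 = 32 + 16 + 2 + 1, so 68^51 ≡ 153·232·128·68 ≡ 213 (mod 281)
Right side y^r · r^s mod p:
Squares mod 281: 191^1≡191, 191^2≡232, 191^4≡153, 191^8≡86, 191^16≡90, 191^32≡232
62 = 32 + 16 + 8 + 4 + 2, so 191^62 ≡ 232·90·86·153·232 ≡ 232 (mod 281)
Squares mod 281: 62^1≡62, 62^2≡191, 62^4≡232, 62^8≡153, 62^16≡86, 62^32≡90, 62^64≡232, 62^128≡153
245 = 128 + 64 + 32 + 16 + 4 + 1, so 62^245 ≡ 153·232·90·86·232·62 ≡ 53 (mod 281)
232·53 = 12296 ≡ 213 (mod 281)
213 ≡ 213 (mod 281), so the signature is genuine.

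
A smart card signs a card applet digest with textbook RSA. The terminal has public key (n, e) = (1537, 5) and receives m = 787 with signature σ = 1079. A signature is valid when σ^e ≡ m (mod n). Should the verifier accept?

σ^2 ≡ 1079^2 = 1164241 ≡ 732
σ^4 ≡ 732^2 = 535824 ≡ 948
5 = 4 + 1, so σ^5 ≡ 948·1079 ≡ 787 (mod 1537)
787 = m, so the signature checks out.

accept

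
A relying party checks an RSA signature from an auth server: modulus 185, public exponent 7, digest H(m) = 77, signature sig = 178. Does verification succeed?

sig^2 ≡ 178^2 = 31684 ≡ 49
sig^4 ≡ 49^2 = 2401 ≡ 181
7 = 4 + 2 + 1, so sig^7 ≡ 181·49·178 ≡ 77 (mod 185)
Since 77 equals the digest 77, verification succeeds.

passes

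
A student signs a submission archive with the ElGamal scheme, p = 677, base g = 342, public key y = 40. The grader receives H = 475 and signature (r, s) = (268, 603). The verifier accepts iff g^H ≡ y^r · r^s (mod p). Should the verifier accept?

Left side g^H mod p:
342^2 = 116964 ≡ 520
342^4 ≡ 520^2 = 270400 ≡ 277
342^8 ≡ 277^2 = 76729 ≡ 228
342^16 ≡ 228^2 = 51984 ≡ 532
342^32 ≡ 532^2 = 283024 ≡ 38
342^64 ≡ 38^2 = 1444 ≡ 90
342^128 ≡ 90^2 = 8100 ≡ 653
342^256 ≡ 653^2 = 426409 ≡ 576
475 = 256 + 128 + 64 + 16 + 8 + 2 + 1, so 342^475 ≡ 576·653·90·532·228·520·342 ≡ 481 (mod 677)
Right side y^r · r^s mod p:
40^2 = 1600 ≡ 246
40^4 ≡ 246^2 = 60516 ≡ 263
40^8 ≡ 263^2 = 69169 ≡ 115
40^16 ≡ 115^2 = 13225 ≡ 362
40^32 ≡ 362^2 = 131044 ≡ 383
40^64 ≡ 383^2 = 146689 ≡ 457
40^128 ≡ 457^2 = 208849 ≡ 333
40^256 ≡ 333^2 = 110889 ≡ 538
268 = 256 + 8 + 4, so 40^268 ≡ 538·115·263 ≡ 115 (mod 677)
268^2 = 71824 ≡ 62
268^4 ≡ 62^2 = 3844 ≡ 459
268^8 ≡ 459^2 = 210681 ≡ 134
268^16 ≡ 134^2 = 17956 ≡ 354
268^32 ≡ 354^2 = 125316 ≡ 71
268^64 ≡ 71^2 = 5041 ≡ 302
268^128 ≡ 302^2 = 91204 ≡ 486
268^256 ≡ 486^2 = 236196 ≡ 600
268^512 ≡ 600^2 = 360000 ≡ 513
603 = 512 + 64 + 16 + 8 + 2 + 1, so 268^603 ≡ 513·302·354·134·62·268 ≡ 356 (mod 677)
115·356 = 40940 ≡ 320 (mod 677)
481 ≠ 320, so verification fails.

reject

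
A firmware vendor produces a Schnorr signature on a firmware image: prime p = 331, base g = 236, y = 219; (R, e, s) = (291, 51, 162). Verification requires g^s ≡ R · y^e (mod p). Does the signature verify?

g^s mod p:
236^2 = 55696 ≡ 88
236^4 ≡ 88^2 = 7744 ≡ 131
236^8 ≡ 131^2 = 17161 ≡ 280
236^16 ≡ 280^2 = 78400 ≡ 284
236^32 ≡ 284^2 = 80656 ≡ 223
236^64 ≡ 223^2 = 49729 ≡ 79
236^128 ≡ 79^2 = 6241 ≡ 283
162 = 128 + 32 + 2, so 236^162 ≡ 283·223·88 ≡ 74 (mod 331)
R · y^e mod p:
219^2 = 47961 ≡ 297
219^4 ≡ 297^2 = 88209 ≡ 163
219^8 ≡ 163^2 = 26569 ≡ 89
219^16 ≡ 89^2 = 7921 ≡ 308
219^32 ≡ 308^2 = 94864 ≡ 198
51 = 32 + 16 + 2 + 1, so 219^51 ≡ 198·308·297·219 ≡ 120 (mod 331)
291·120 = 34920 ≡ 165 (mod 331)
74 ≠ 165; the check fails.

does not verify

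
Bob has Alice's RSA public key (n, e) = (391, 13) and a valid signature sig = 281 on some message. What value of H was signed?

297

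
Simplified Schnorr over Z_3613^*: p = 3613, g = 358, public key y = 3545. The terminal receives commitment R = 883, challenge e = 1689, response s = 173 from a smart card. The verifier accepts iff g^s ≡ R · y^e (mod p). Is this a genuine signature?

g^s mod p:
358^2 = 128164 ≡ 1709
358^4 ≡ 1709^2 = 2920681 ≡ 1377
358^8 ≡ 1377^2 = 1896129 ≡ 2917
358^16 ≡ 2917^2 = 8508889 ≡ 274
358^32 ≡ 274^2 = 75076 ≡ 2816
358^64 ≡ 2816^2 = 7929856 ≡ 2934
358^128 ≡ 2934^2 = 8608356 ≡ 2190
173 = 128 + 32 + 8 + 4 + 1, so 358^173 ≡ 2190·2816·2917·1377·358 ≡ 358 (mod 3613)
R · y^e mod p:
3545^2 = 12567025 ≡ 1011
3545^4 ≡ 1011^2 = 1022121 ≡ 3255
3545^8 ≡ 3255^2 = 10595025 ≡ 1709
3545^16 ≡ 1709^2 = 2920681 ≡ 1377
3545^32 ≡ 1377^2 = 1896129 ≡ 2917
3545^64 ≡ 2917^2 = 8508889 ≡ 274
3545^128 ≡ 274^2 = 75076 ≡ 2816
3545^256 ≡ 2816^2 = 7929856 ≡ 2934
3545^512 ≡ 2934^2 = 8608356 ≡ 2190
3545^1024 ≡ 2190^2 = 4796100 ≡ 1649
1689 = 1024 + 512 + 128 + 16 + 8 + 1, so 3545^1689 ≡ 1649·2190·2816·1377·1709·3545 ≡ 2388 (mod 3613)
883·2388 = 2108604 ≡ 2225 (mod 3613)
358 ≠ 2225; the check fails.

forged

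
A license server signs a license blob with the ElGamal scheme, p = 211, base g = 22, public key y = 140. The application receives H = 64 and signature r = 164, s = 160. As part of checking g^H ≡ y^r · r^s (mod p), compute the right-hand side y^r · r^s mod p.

56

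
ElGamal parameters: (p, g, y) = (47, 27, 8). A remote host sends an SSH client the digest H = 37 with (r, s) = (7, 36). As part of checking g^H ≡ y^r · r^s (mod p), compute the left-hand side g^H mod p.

27^2 = 729 ≡ 24
27^4 ≡ 24^2 = 576 ≡ 12
27^8 ≡ 12^2 = 144 ≡ 3
27^16 ≡ 3^2 = 9
27^32 ≡ 9^2 = 81 ≡ 34
37 = 32 + 4 + 1, so 27^37 ≡ 34·12·27 ≡ 18 (mod 47)

18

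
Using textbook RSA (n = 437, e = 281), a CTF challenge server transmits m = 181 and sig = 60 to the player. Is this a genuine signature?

genuine

Squares mod 437: sig^1≡60, sig^2≡104, sig^4≡328, sig^8≡82, sig^16≡169, sig^32≡156, sig^64≡301, sig^128≡142, sig^256≡62
281 = 256 + 16 + 8 + 1, so sig^281 ≡ 62·169·82·60 ≡ 181 (mod 437)
181 = m, so the signature checks out.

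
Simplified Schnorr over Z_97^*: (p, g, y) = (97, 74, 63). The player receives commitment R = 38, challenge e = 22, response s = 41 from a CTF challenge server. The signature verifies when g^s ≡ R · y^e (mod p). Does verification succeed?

g^s mod p:
74^2 = 5476 ≡ 44
74^4 ≡ 44^2 = 1936 ≡ 93
74^8 ≡ 93^2 = 8649 ≡ 16
74^16 ≡ 16^2 = 256 ≡ 62
74^32 ≡ 62^2 = 3844 ≡ 61
41 = 32 + 8 + 1, so 74^41 ≡ 61·16·74 ≡ 56 (mod 97)
R · y^e mod p:
63^2 = 3969 ≡ 89
63^4 ≡ 89^2 = 7921 ≡ 64
63^8 ≡ 64^2 = 4096 ≡ 22
63^16 ≡ 22^2 = 484 ≡ 96
22 = 16 + 4 + 2, so 63^22 ≡ 96·64·89 ≡ 27 (mod 97)
38·27 = 1026 ≡ 56 (mod 97)
56 ≡ 56 (mod 97); signature holds.

passes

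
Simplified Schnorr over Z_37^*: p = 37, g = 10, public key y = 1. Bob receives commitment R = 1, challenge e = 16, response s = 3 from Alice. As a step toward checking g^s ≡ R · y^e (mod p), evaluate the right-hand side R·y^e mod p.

1

Squares mod 37: 1^1≡1, 1^2≡1, 1^4≡1, 1^8≡1, 1^16≡1
1^16 ≡ 1 (mod 37)
R · y^e ≡ 1·1 = 1 ≡ 1 (mod 37)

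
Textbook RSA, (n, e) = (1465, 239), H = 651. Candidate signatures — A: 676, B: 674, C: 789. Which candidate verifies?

Candidate A: Squares mod 1465: 676^1≡676, 676^2≡1361, 676^4≡561, 676^8≡1211, 676^16≡56, 676^32≡206, 676^64≡1416, 676^128≡936; 239 = 128 + 64 + 32 + 8 + 4 + 2 + 1, so 676^239 ≡ 936·1416·206·1211·561·1361·676 ≡ 651 (mod 1465)
  → matches H = 651
Candidate B: Squares mod 1465: 674^1≡674, 674^2≡126, 674^4≡1226, 674^8≡1451, 674^16≡196, 674^32≡326, 674^64≡796, 674^128≡736; 239 = 128 + 64 + 32 + 8 + 4 + 2 + 1, so 674^239 ≡ 736·796·326·1451·1226·126·674 ≡ 1429 (mod 1465)
Candidate C: Squares mod 1465: 789^1≡789, 789^2≡1361, 789^4≡561, 789^8≡1211, 789^16≡56, 789^32≡206, 789^64≡1416, 789^128≡936; 239 = 128 + 64 + 32 + 8 + 4 + 2 + 1, so 789^239 ≡ 936·1416·206·1211·561·1361·789 ≡ 814 (mod 1465)

A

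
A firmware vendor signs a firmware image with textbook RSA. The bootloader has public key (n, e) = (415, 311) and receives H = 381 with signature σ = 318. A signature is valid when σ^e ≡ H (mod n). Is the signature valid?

σ^311 mod 415 = 27
The recovered value 27 does not match the digest 381.

invalid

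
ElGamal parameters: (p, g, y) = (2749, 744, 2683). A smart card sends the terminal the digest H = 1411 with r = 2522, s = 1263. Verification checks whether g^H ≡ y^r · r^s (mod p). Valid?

yes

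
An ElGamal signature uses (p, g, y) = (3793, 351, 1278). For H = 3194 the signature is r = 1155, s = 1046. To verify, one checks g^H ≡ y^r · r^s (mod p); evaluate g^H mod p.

692

351^3194 mod 3793 = 692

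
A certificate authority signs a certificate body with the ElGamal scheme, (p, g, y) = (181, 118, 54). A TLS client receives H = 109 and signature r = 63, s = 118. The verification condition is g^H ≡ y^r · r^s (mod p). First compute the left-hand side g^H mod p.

Squares mod 181: 118^1≡118, 118^2≡168, 118^4≡169, 118^8≡144, 118^16≡102, 118^32≡87, 118^64≡148
109 = 64 + 32 + 8 + 4 + 1, so 118^109 ≡ 148·87·144·169·118 ≡ 84 (mod 181)

84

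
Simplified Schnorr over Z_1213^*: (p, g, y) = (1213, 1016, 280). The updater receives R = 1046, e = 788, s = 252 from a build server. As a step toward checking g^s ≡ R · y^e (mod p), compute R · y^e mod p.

280^2 = 78400 ≡ 768
280^4 ≡ 768^2 = 589824 ≡ 306
280^8 ≡ 306^2 = 93636 ≡ 235
280^16 ≡ 235^2 = 55225 ≡ 640
280^32 ≡ 640^2 = 409600 ≡ 819
280^64 ≡ 819^2 = 670761 ≡ 1185
280^128 ≡ 1185^2 = 1404225 ≡ 784
280^256 ≡ 784^2 = 614656 ≡ 878
280^512 ≡ 878^2 = 770884 ≡ 629
788 = 512 + 256 + 16 + 4, so 280^788 ≡ 629·878·640·306 ≡ 581 (mod 1213)
R · y^e ≡ 1046·581 = 607726 ≡ 13 (mod 1213)

13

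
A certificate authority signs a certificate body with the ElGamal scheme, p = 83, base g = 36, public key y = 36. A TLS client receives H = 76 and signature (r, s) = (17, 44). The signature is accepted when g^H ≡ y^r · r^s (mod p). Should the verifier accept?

Left side g^H mod p:
36^2 = 1296 ≡ 51
36^4 ≡ 51^2 = 2601 ≡ 28
36^8 ≡ 28^2 = 784 ≡ 37
36^16 ≡ 37^2 = 1369 ≡ 41
36^32 ≡ 41^2 = 1681 ≡ 21
36^64 ≡ 21^2 = 441 ≡ 26
76 = 64 + 8 + 4, so 36^76 ≡ 26·37·28 ≡ 44 (mod 83)
Right side y^r · r^s mod p:
36^2 = 1296 ≡ 51
36^4 ≡ 51^2 = 2601 ≡ 28
36^8 ≡ 28^2 = 784 ≡ 37
36^16 ≡ 37^2 = 1369 ≡ 41
17 = 16 + 1, so 36^17 ≡ 41·36 ≡ 65 (mod 83)
17^2 = 289 ≡ 40
17^4 ≡ 40^2 = 1600 ≡ 23
17^8 ≡ 23^2 = 529 ≡ 31
17^16 ≡ 31^2 = 961 ≡ 48
17^32 ≡ 48^2 = 2304 ≡ 63
44 = 32 + 8 + 4, so 17^44 ≡ 63·31·23 ≡ 16 (mod 83)
65·16 = 1040 ≡ 44 (mod 83)
44 ≡ 44 (mod 83), so the signature is genuine.

accept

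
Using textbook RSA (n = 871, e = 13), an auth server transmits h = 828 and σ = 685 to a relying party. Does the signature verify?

verifies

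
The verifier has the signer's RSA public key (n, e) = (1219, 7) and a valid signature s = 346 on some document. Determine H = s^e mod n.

415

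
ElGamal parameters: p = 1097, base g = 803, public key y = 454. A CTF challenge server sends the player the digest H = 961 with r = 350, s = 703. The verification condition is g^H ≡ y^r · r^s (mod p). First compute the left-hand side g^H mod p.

475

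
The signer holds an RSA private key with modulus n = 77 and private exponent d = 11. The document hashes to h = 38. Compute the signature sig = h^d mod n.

Squares mod 77: h^1≡38, h^2≡58, h^4≡53, h^8≡37
11 = 8 + 2 + 1, so h^11 ≡ 37·58·38 ≡ 5 (mod 77)

5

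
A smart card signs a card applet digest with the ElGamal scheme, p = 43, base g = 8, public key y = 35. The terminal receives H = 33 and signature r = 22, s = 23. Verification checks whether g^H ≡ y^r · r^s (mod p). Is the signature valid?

valid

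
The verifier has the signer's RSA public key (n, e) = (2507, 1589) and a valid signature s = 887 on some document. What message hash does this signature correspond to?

s^1589 mod 2507 = 2051

2051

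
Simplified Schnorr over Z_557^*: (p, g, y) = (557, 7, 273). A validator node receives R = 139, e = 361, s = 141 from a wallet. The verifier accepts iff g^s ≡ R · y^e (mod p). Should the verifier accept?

reject

g^s mod p:
7^141 mod 557 = 508
R · y^e mod p:
273^361 mod 557 = 324
139·324 = 45036 ≡ 476 (mod 557)
508 ≠ 476; the check fails.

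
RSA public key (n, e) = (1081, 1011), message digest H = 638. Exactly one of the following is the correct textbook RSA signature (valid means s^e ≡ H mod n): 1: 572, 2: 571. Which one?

2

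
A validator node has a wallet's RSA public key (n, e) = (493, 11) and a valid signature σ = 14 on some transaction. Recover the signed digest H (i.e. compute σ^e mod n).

Squares mod 493: σ^1≡14, σ^2≡196, σ^4≡455, σ^8≡458
11 = 8 + 2 + 1, so σ^11 ≡ 458·196·14 ≡ 95 (mod 493)

95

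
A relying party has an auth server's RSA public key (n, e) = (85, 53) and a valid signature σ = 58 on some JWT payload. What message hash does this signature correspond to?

σ^2 ≡ 58^2 = 3364 ≡ 49
σ^4 ≡ 49^2 = 2401 ≡ 21
σ^8 ≡ 21^2 = 441 ≡ 16
σ^16 ≡ 16^2 = 256 ≡ 1
σ^32 ≡ 1^2 = 1
53 = 32 + 16 + 4 + 1, so σ^53 ≡ 1·1·21·58 ≡ 28 (mod 85)

28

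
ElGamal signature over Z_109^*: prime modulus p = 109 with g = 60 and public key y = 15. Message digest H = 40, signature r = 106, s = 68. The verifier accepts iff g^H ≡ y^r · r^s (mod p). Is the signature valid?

Left side g^H mod p:
60^40 mod 109 = 78
Right side y^r · r^s mod p:
15^106 mod 109 = 78
106^68 mod 109 = 49
78·49 = 3822 ≡ 7 (mod 109)
78 ≠ 7, so verification fails.

invalid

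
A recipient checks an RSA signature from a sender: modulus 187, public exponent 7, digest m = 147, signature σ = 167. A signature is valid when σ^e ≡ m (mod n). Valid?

no

Squares mod 187: σ^1≡167, σ^2≡26, σ^4≡115
7 = 4 + 2 + 1, so σ^7 ≡ 115·26·167 ≡ 40 (mod 187)
The recovered value 40 does not match the digest 147.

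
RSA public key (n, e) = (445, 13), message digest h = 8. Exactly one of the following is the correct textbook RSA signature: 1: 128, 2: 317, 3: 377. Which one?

1

Candidate 1: 128^13 mod 445 = 8
  → matches h = 8
Candidate 2: 317^13 mod 445 = 437
Candidate 3: 377^13 mod 445 = 42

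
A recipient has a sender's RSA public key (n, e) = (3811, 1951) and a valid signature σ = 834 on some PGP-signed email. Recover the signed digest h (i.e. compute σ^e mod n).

3685

σ^1951 mod 3811 = 3685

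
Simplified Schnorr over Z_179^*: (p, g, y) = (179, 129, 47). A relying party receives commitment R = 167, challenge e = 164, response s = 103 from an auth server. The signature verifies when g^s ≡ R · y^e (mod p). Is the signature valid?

g^s mod p:
129^2 = 16641 ≡ 173
129^4 ≡ 173^2 = 29929 ≡ 36
129^8 ≡ 36^2 = 1296 ≡ 43
129^16 ≡ 43^2 = 1849 ≡ 59
129^32 ≡ 59^2 = 3481 ≡ 80
129^64 ≡ 80^2 = 6400 ≡ 135
103 = 64 + 32 + 4 + 2 + 1, so 129^103 ≡ 135·80·36·173·129 ≡ 20 (mod 179)
R · y^e mod p:
47^2 = 2209 ≡ 61
47^4 ≡ 61^2 = 3721 ≡ 141
47^8 ≡ 141^2 = 19881 ≡ 12
47^16 ≡ 12^2 = 144
47^32 ≡ 144^2 = 20736 ≡ 151
47^64 ≡ 151^2 = 22801 ≡ 68
47^128 ≡ 68^2 = 4624 ≡ 149
164 = 128 + 32 + 4, so 47^164 ≡ 149·151·141 ≡ 121 (mod 179)
167·121 = 20207 ≡ 159 (mod 179)
20 ≠ 159; the check fails.

invalid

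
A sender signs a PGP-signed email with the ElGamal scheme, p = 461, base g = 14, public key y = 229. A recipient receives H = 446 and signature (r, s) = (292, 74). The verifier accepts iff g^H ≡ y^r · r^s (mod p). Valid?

Left side g^H mod p:
Squares mod 461: 14^1≡14, 14^2≡196, 14^4≡153, 14^8≡359, 14^16≡262, 14^32≡416, 14^64≡181, 14^128≡30, 14^256≡439
446 = 256 + 128 + 32 + 16 + 8 + 4 + 2, so 14^446 ≡ 439·30·416·262·359·153·196 ≡ 416 (mod 461)
Right side y^r · r^s mod p:
Squares mod 461: 229^1≡229, 229^2≡348, 229^4≡322, 229^8≡420, 229^16≡298, 229^32≡292, 229^64≡440, 229^128≡441, 229^256≡400
292 = 256 + 32 + 4, so 229^292 ≡ 400·292·322 ≡ 298 (mod 461)
Squares mod 461: 292^1≡292, 292^2≡440, 292^4≡441, 292^8≡400, 292^16≡33, 292^32≡167, 292^64≡229
74 = 64 + 8 + 2, so 292^74 ≡ 229·400·440 ≡ 153 (mod 461)
298·153 = 45594 ≡ 416 (mod 461)
416 ≡ 416 (mod 461), so the signature is genuine.

yes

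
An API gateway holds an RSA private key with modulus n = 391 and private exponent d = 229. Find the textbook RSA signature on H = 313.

H^2 ≡ 313^2 = 97969 ≡ 219
H^4 ≡ 219^2 = 47961 ≡ 259
H^8 ≡ 259^2 = 67081 ≡ 220
H^16 ≡ 220^2 = 48400 ≡ 307
H^32 ≡ 307^2 = 94249 ≡ 18
H^64 ≡ 18^2 = 324
H^128 ≡ 324^2 = 104976 ≡ 188
229 = 128 + 64 + 32 + 4 + 1, so H^229 ≡ 188·324·18·259·313 ≡ 113 (mod 391)

113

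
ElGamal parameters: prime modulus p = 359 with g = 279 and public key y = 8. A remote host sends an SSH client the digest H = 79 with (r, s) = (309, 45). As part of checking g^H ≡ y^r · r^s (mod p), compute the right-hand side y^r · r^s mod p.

8^309 mod 359 = 73
309^45 mod 359 = 56
y^r · r^s ≡ 73·56 = 4088 ≡ 139 (mod 359)

139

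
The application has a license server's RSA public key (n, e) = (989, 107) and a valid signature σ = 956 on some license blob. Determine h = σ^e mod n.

186

Squares mod 989: σ^1≡956, σ^2≡100, σ^4≡110, σ^8≡232, σ^16≡418, σ^32≡660, σ^64≡440
107 = 64 + 32 + 8 + 2 + 1, so σ^107 ≡ 440·660·232·100·956 ≡ 186 (mod 989)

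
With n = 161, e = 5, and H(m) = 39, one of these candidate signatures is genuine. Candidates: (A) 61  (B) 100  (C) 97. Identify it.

Candidate A: Squares mod 161: 61^1≡61, 61^2≡18, 61^4≡2; 5 = 4 + 1, so 61^5 ≡ 2·61 ≡ 122 (mod 161)
Candidate B: Squares mod 161: 100^1≡100, 100^2≡18, 100^4≡2; 5 = 4 + 1, so 100^5 ≡ 2·100 ≡ 39 (mod 161)
  → matches H(m) = 39
Candidate C: Squares mod 161: 97^1≡97, 97^2≡71, 97^4≡50; 5 = 4 + 1, so 97^5 ≡ 50·97 ≡ 20 (mod 161)

B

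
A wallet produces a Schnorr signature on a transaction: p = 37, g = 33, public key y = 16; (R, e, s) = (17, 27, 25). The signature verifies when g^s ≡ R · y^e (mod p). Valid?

g^s mod p:
33^2 = 1089 ≡ 16
33^4 ≡ 16^2 = 256 ≡ 34
33^8 ≡ 34^2 = 1156 ≡ 9
33^16 ≡ 9^2 = 81 ≡ 7
25 = 16 + 8 + 1, so 33^25 ≡ 7·9·33 ≡ 7 (mod 37)
R · y^e mod p:
16^2 = 256 ≡ 34
16^4 ≡ 34^2 = 1156 ≡ 9
16^8 ≡ 9^2 = 81 ≡ 7
16^16 ≡ 7^2 = 49 ≡ 12
27 = 16 + 8 + 2 + 1, so 16^27 ≡ 12·7·34·16 ≡ 1 (mod 37)
17·1 = 17 ≡ 17 (mod 37)
7 ≠ 17; the check fails.

no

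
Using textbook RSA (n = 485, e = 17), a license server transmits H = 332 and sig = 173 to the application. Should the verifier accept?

sig^2 ≡ 173^2 = 29929 ≡ 344
sig^4 ≡ 344^2 = 118336 ≡ 481
sig^8 ≡ 481^2 = 231361 ≡ 16
sig^16 ≡ 16^2 = 256
17 = 16 + 1, so sig^17 ≡ 256·173 ≡ 153 (mod 485)
The recovered value 153 does not match the digest 332.

reject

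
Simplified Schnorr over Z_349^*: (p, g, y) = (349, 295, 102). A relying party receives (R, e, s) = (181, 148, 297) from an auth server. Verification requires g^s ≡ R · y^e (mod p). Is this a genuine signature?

forged

g^s mod p:
295^2 = 87025 ≡ 124
295^4 ≡ 124^2 = 15376 ≡ 20
295^8 ≡ 20^2 = 400 ≡ 51
295^16 ≡ 51^2 = 2601 ≡ 158
295^32 ≡ 158^2 = 24964 ≡ 185
295^64 ≡ 185^2 = 34225 ≡ 23
295^128 ≡ 23^2 = 529 ≡ 180
295^256 ≡ 180^2 = 32400 ≡ 292
297 = 256 + 32 + 8 + 1, so 295^297 ≡ 292·185·51·295 ≡ 291 (mod 349)
R · y^e mod p:
102^2 = 10404 ≡ 283
102^4 ≡ 283^2 = 80089 ≡ 168
102^8 ≡ 168^2 = 28224 ≡ 304
102^16 ≡ 304^2 = 92416 ≡ 280
102^32 ≡ 280^2 = 78400 ≡ 224
102^64 ≡ 224^2 = 50176 ≡ 269
102^128 ≡ 269^2 = 72361 ≡ 118
148 = 128 + 16 + 4, so 102^148 ≡ 118·280·168 ≡ 224 (mod 349)
181·224 = 40544 ≡ 60 (mod 349)
291 ≠ 60; the check fails.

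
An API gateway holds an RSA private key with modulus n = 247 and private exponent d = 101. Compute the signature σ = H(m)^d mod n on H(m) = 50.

46

(H(m))^2 ≡ 50^2 = 2500 ≡ 30
(H(m))^4 ≡ 30^2 = 900 ≡ 159
(H(m))^8 ≡ 159^2 = 25281 ≡ 87
(H(m))^16 ≡ 87^2 = 7569 ≡ 159
(H(m))^32 ≡ 159^2 = 25281 ≡ 87
(H(m))^64 ≡ 87^2 = 7569 ≡ 159
101 = 64 + 32 + 4 + 1, so (H(m))^101 ≡ 159·87·159·50 ≡ 46 (mod 247)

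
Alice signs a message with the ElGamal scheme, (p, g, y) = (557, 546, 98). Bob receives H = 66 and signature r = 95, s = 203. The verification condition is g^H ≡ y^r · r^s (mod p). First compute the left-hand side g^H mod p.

351

546^2 = 298116 ≡ 121
546^4 ≡ 121^2 = 14641 ≡ 159
546^8 ≡ 159^2 = 25281 ≡ 216
546^16 ≡ 216^2 = 46656 ≡ 425
546^32 ≡ 425^2 = 180625 ≡ 157
546^64 ≡ 157^2 = 24649 ≡ 141
66 = 64 + 2, so 546^66 ≡ 141·121 ≡ 351 (mod 557)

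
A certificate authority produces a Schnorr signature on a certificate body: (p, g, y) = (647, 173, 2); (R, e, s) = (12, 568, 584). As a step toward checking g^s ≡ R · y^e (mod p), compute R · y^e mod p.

16

Squares mod 647: 2^1≡2, 2^2≡4, 2^4≡16, 2^8≡256, 2^16≡189, 2^32≡136, 2^64≡380, 2^128≡119, 2^256≡574, 2^512≡153
568 = 512 + 32 + 16 + 8, so 2^568 ≡ 153·136·189·256 ≡ 217 (mod 647)
R · y^e ≡ 12·217 = 2604 ≡ 16 (mod 647)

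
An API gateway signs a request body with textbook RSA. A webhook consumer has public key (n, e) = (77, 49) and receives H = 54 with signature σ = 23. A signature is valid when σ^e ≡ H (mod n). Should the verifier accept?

reject

Squares mod 77: σ^1≡23, σ^2≡67, σ^4≡23, σ^8≡67, σ^16≡23, σ^32≡67
49 = 32 + 16 + 1, so σ^49 ≡ 67·23·23 ≡ 23 (mod 77)
23 ≠ 54, so verification fails.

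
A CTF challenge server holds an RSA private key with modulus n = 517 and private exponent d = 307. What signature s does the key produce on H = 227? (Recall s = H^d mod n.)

468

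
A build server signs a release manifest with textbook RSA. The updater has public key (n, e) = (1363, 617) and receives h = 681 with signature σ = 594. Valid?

σ^617 mod 1363 = 681
681 = h, so the signature checks out.

yes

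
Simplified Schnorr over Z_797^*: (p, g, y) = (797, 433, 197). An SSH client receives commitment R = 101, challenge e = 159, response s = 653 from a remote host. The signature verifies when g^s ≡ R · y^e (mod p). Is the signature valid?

g^s mod p:
433^2 = 187489 ≡ 194
433^4 ≡ 194^2 = 37636 ≡ 177
433^8 ≡ 177^2 = 31329 ≡ 246
433^16 ≡ 246^2 = 60516 ≡ 741
433^32 ≡ 741^2 = 549081 ≡ 745
433^64 ≡ 745^2 = 555025 ≡ 313
433^128 ≡ 313^2 = 97969 ≡ 735
433^256 ≡ 735^2 = 540225 ≡ 656
433^512 ≡ 656^2 = 430336 ≡ 753
653 = 512 + 128 + 8 + 4 + 1, so 433^653 ≡ 753·735·246·177·433 ≡ 212 (mod 797)
R · y^e mod p:
197^2 = 38809 ≡ 553
197^4 ≡ 553^2 = 305809 ≡ 558
197^8 ≡ 558^2 = 311364 ≡ 534
197^16 ≡ 534^2 = 285156 ≡ 627
197^32 ≡ 627^2 = 393129 ≡ 208
197^64 ≡ 208^2 = 43264 ≡ 226
197^128 ≡ 226^2 = 51076 ≡ 68
159 = 128 + 16 + 8 + 4 + 2 + 1, so 197^159 ≡ 68·627·534·558·553·197 ≡ 444 (mod 797)
101·444 = 44844 ≡ 212 (mod 797)
212 ≡ 212 (mod 797); signature holds.

valid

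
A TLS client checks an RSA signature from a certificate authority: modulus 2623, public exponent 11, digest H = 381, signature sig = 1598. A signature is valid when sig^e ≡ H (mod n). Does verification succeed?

sig^2 ≡ 1598^2 = 2553604 ≡ 1425
sig^4 ≡ 1425^2 = 2030625 ≡ 423
sig^8 ≡ 423^2 = 178929 ≡ 565
11 = 8 + 2 + 1, so sig^11 ≡ 565·1425·1598 ≡ 381 (mod 2623)
381 = H, so the signature checks out.

passes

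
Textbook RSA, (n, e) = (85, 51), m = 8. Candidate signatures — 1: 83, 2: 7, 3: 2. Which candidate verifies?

3

Candidate 1: Squares mod 85: 83^1≡83, 83^2≡4, 83^4≡16, 83^8≡1, 83^16≡1, 83^32≡1; 51 = 32 + 16 + 2 + 1, so 83^51 ≡ 1·1·4·83 ≡ 77 (mod 85)
Candidate 2: Squares mod 85: 7^1≡7, 7^2≡49, 7^4≡21, 7^8≡16, 7^16≡1, 7^32≡1; 51 = 32 + 16 + 2 + 1, so 7^51 ≡ 1·1·49·7 ≡ 3 (mod 85)
Candidate 3: Squares mod 85: 2^1≡2, 2^2≡4, 2^4≡16, 2^8≡1, 2^16≡1, 2^32≡1; 51 = 32 + 16 + 2 + 1, so 2^51 ≡ 1·1·4·2 ≡ 8 (mod 85)
  → matches m = 8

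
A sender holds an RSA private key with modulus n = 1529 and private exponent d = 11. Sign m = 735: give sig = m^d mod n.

m^2 ≡ 735^2 = 540225 ≡ 488
m^4 ≡ 488^2 = 238144 ≡ 1149
m^8 ≡ 1149^2 = 1320201 ≡ 674
11 = 8 + 2 + 1, so m^11 ≡ 674·488·735 ≡ 130 (mod 1529)

130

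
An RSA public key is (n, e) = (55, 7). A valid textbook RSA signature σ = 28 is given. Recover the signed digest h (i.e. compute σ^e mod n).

52

σ^2 ≡ 28^2 = 784 ≡ 14
σ^4 ≡ 14^2 = 196 ≡ 31
7 = 4 + 2 + 1, so σ^7 ≡ 31·14·28 ≡ 52 (mod 55)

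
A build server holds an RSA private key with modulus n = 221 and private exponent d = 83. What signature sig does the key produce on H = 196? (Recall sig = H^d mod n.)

66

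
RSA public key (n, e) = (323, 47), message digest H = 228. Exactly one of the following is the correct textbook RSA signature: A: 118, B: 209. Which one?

B

Candidate A: Squares mod 323: 118^1≡118, 118^2≡35, 118^4≡256, 118^8≡290, 118^16≡120, 118^32≡188; 47 = 32 + 8 + 4 + 2 + 1, so 118^47 ≡ 188·290·256·35·118 ≡ 16 (mod 323)
Candidate B: Squares mod 323: 209^1≡209, 209^2≡76, 209^4≡285, 209^8≡152, 209^16≡171, 209^32≡171; 47 = 32 + 8 + 4 + 2 + 1, so 209^47 ≡ 171·152·285·76·209 ≡ 228 (mod 323)
  → matches H = 228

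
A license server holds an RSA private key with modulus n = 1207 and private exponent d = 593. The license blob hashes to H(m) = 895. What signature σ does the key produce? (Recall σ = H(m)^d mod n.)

(H(m))^2 ≡ 895^2 = 801025 ≡ 784
(H(m))^4 ≡ 784^2 = 614656 ≡ 293
(H(m))^8 ≡ 293^2 = 85849 ≡ 152
(H(m))^16 ≡ 152^2 = 23104 ≡ 171
(H(m))^32 ≡ 171^2 = 29241 ≡ 273
(H(m))^64 ≡ 273^2 = 74529 ≡ 902
(H(m))^128 ≡ 902^2 = 813604 ≡ 86
(H(m))^256 ≡ 86^2 = 7396 ≡ 154
(H(m))^512 ≡ 154^2 = 23716 ≡ 783
593 = 512 + 64 + 16 + 1, so (H(m))^593 ≡ 783·902·171·895 ≡ 521 (mod 1207)

521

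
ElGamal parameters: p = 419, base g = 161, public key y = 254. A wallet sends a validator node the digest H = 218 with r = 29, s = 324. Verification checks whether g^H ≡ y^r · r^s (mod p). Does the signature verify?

Left side g^H mod p:
Squares mod 419: 161^1≡161, 161^2≡362, 161^4≡316, 161^8≡134, 161^16≡358, 161^32≡369, 161^64≡405, 161^128≡196
218 = 128 + 64 + 16 + 8 + 2, so 161^218 ≡ 196·405·358·134·362 ≡ 205 (mod 419)
Right side y^r · r^s mod p:
Squares mod 419: 254^1≡254, 254^2≡409, 254^4≡100, 254^8≡363, 254^16≡203
29 = 16 + 8 + 4 + 1, so 254^29 ≡ 203·363·100·254 ≡ 365 (mod 419)
Squares mod 419: 29^1≡29, 29^2≡3, 29^4≡9, 29^8≡81, 29^16≡276, 29^32≡337, 29^64≡20, 29^128≡400, 29^256≡361
324 = 256 + 64 + 4, so 29^324 ≡ 361·20·9 ≡ 35 (mod 419)
365·35 = 12775 ≡ 205 (mod 419)
205 ≡ 205 (mod 419), so the signature is genuine.

verifies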